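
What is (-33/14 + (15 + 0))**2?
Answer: 31329/196 ≈ 159.84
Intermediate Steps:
(-33/14 + (15 + 0))**2 = (-33*1/14 + 15)**2 = (-33/14 + 15)**2 = (177/14)**2 = 31329/196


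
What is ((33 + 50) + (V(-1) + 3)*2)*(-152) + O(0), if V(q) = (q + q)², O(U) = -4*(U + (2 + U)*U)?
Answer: -14744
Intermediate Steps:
O(U) = -4*U - 4*U*(2 + U) (O(U) = -4*(U + U*(2 + U)) = -4*U - 4*U*(2 + U))
V(q) = 4*q² (V(q) = (2*q)² = 4*q²)
((33 + 50) + (V(-1) + 3)*2)*(-152) + O(0) = ((33 + 50) + (4*(-1)² + 3)*2)*(-152) - 4*0*(3 + 0) = (83 + (4*1 + 3)*2)*(-152) - 4*0*3 = (83 + (4 + 3)*2)*(-152) + 0 = (83 + 7*2)*(-152) + 0 = (83 + 14)*(-152) + 0 = 97*(-152) + 0 = -14744 + 0 = -14744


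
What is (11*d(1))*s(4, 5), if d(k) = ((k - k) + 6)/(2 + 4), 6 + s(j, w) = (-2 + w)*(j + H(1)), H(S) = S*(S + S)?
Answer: 132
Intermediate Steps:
H(S) = 2*S² (H(S) = S*(2*S) = 2*S²)
s(j, w) = -6 + (-2 + w)*(2 + j) (s(j, w) = -6 + (-2 + w)*(j + 2*1²) = -6 + (-2 + w)*(j + 2*1) = -6 + (-2 + w)*(j + 2) = -6 + (-2 + w)*(2 + j))
d(k) = 1 (d(k) = (0 + 6)/6 = 6*(⅙) = 1)
(11*d(1))*s(4, 5) = (11*1)*(-10 - 2*4 + 2*5 + 4*5) = 11*(-10 - 8 + 10 + 20) = 11*12 = 132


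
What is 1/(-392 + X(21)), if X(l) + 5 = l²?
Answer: 1/44 ≈ 0.022727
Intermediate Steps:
X(l) = -5 + l²
1/(-392 + X(21)) = 1/(-392 + (-5 + 21²)) = 1/(-392 + (-5 + 441)) = 1/(-392 + 436) = 1/44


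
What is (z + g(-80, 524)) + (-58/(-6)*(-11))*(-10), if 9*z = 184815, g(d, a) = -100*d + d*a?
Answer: -36965/3 ≈ -12322.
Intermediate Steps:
g(d, a) = -100*d + a*d
z = 20535 (z = (1/9)*184815 = 20535)
(z + g(-80, 524)) + (-58/(-6)*(-11))*(-10) = (20535 - 80*(-100 + 524)) + (-58/(-6)*(-11))*(-10) = (20535 - 80*424) + (-58*(-1/6)*(-11))*(-10) = (20535 - 33920) + ((29/3)*(-11))*(-10) = -13385 - 319/3*(-10) = -13385 + 3190/3 = -36965/3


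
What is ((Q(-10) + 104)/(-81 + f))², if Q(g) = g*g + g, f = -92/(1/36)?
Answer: 37636/11512449 ≈ 0.0032692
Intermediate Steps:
f = -3312 (f = -92/1/36 = -92*36 = -3312)
Q(g) = g + g² (Q(g) = g² + g = g + g²)
((Q(-10) + 104)/(-81 + f))² = ((-10*(1 - 10) + 104)/(-81 - 3312))² = ((-10*(-9) + 104)/(-3393))² = ((90 + 104)*(-1/3393))² = (194*(-1/3393))² = (-194/3393)² = 37636/11512449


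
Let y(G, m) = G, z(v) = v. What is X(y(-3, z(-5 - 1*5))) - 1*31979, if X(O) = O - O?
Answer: -31979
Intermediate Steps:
X(O) = 0
X(y(-3, z(-5 - 1*5))) - 1*31979 = 0 - 1*31979 = 0 - 31979 = -31979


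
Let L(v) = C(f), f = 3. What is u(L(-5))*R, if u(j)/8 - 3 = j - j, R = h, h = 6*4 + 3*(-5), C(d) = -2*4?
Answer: 216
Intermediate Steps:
C(d) = -8
L(v) = -8
h = 9 (h = 24 - 15 = 9)
R = 9
u(j) = 24 (u(j) = 24 + 8*(j - j) = 24 + 8*0 = 24 + 0 = 24)
u(L(-5))*R = 24*9 = 216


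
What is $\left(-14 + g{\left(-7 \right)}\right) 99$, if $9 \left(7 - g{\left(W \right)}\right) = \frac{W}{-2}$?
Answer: $- \frac{1463}{2} \approx -731.5$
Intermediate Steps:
$g{\left(W \right)} = 7 + \frac{W}{18}$ ($g{\left(W \right)} = 7 - \frac{W \frac{1}{-2}}{9} = 7 - \frac{W \left(- \frac{1}{2}\right)}{9} = 7 - \frac{\left(- \frac{1}{2}\right) W}{9} = 7 + \frac{W}{18}$)
$\left(-14 + g{\left(-7 \right)}\right) 99 = \left(-14 + \left(7 + \frac{1}{18} \left(-7\right)\right)\right) 99 = \left(-14 + \left(7 - \frac{7}{18}\right)\right) 99 = \left(-14 + \frac{119}{18}\right) 99 = \left(- \frac{133}{18}\right) 99 = - \frac{1463}{2}$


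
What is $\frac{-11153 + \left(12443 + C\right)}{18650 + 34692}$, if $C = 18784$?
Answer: $\frac{10037}{26671} \approx 0.37633$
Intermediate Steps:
$\frac{-11153 + \left(12443 + C\right)}{18650 + 34692} = \frac{-11153 + \left(12443 + 18784\right)}{18650 + 34692} = \frac{-11153 + 31227}{53342} = 20074 \cdot \frac{1}{53342} = \frac{10037}{26671}$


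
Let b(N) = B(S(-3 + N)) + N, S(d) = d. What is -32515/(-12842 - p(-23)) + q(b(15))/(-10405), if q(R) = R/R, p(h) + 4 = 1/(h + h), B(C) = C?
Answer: 15562063903/6144641535 ≈ 2.5326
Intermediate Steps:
b(N) = -3 + 2*N (b(N) = (-3 + N) + N = -3 + 2*N)
p(h) = -4 + 1/(2*h) (p(h) = -4 + 1/(h + h) = -4 + 1/(2*h))
q(R) = 1
-32515/(-12842 - p(-23)) + q(b(15))/(-10405) = -32515/(-12842 - (-4 + (1/2)/(-23))) + 1/(-10405) = -32515/(-12842 - (-4 + (1/2)*(-1/23))) + 1*(-1/10405) = -32515/(-12842 - (-4 - 1/46)) - 1/10405 = -32515/(-12842 - 1*(-185/46)) - 1/10405 = -32515/(-12842 + 185/46) - 1/10405 = -32515/(-590547/46) - 1/10405 = -32515*(-46/590547) - 1/10405 = 1495690/590547 - 1/10405 = 15562063903/6144641535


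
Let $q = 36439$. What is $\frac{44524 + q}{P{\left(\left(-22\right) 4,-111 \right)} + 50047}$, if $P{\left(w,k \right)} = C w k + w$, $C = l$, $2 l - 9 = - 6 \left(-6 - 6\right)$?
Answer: $\frac{80963}{445563} \approx 0.18171$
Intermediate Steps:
$l = \frac{81}{2}$ ($l = \frac{9}{2} + \frac{\left(-6\right) \left(-6 - 6\right)}{2} = \frac{9}{2} + \frac{\left(-6\right) \left(-12\right)}{2} = \frac{9}{2} + \frac{1}{2} \cdot 72 = \frac{9}{2} + 36 = \frac{81}{2} \approx 40.5$)
$C = \frac{81}{2} \approx 40.5$
$P{\left(w,k \right)} = w + \frac{81 k w}{2}$ ($P{\left(w,k \right)} = \frac{81 w}{2} k + w = \frac{81 k w}{2} + w = w + \frac{81 k w}{2}$)
$\frac{44524 + q}{P{\left(\left(-22\right) 4,-111 \right)} + 50047} = \frac{44524 + 36439}{\frac{\left(-22\right) 4 \left(2 + 81 \left(-111\right)\right)}{2} + 50047} = \frac{80963}{\frac{1}{2} \left(-88\right) \left(2 - 8991\right) + 50047} = \frac{80963}{\frac{1}{2} \left(-88\right) \left(-8989\right) + 50047} = \frac{80963}{395516 + 50047} = \frac{80963}{445563}$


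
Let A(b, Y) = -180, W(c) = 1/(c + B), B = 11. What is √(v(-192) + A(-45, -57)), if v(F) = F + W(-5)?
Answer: I*√13386/6 ≈ 19.283*I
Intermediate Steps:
W(c) = 1/(11 + c) (W(c) = 1/(c + 11) = 1/(11 + c))
v(F) = ⅙ + F (v(F) = F + 1/(11 - 5) = F + 1/6 = F + ⅙ = ⅙ + F)
√(v(-192) + A(-45, -57)) = √((⅙ - 192) - 180) = √(-1151/6 - 180) = √(-2231/6) = I*√13386/6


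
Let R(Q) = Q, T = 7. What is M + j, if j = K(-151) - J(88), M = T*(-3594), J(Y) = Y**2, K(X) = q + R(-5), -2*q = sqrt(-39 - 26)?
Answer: -32907 - I*sqrt(65)/2 ≈ -32907.0 - 4.0311*I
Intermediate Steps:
q = -I*sqrt(65)/2 (q = -sqrt(-39 - 26)/2 = -I*sqrt(65)/2 ≈ -4.0311*I)
K(X) = -5 - I*sqrt(65)/2 (K(X) = -I*sqrt(65)/2 - 5 = -5 - I*sqrt(65)/2)
M = -25158 (M = 7*(-3594) = -25158)
j = -7749 - I*sqrt(65)/2 (j = (-5 - I*sqrt(65)/2) - 1*88**2 = (-5 - I*sqrt(65)/2) - 1*7744 = (-5 - I*sqrt(65)/2) - 7744 = -7749 - I*sqrt(65)/2 ≈ -7749.0 - 4.0311*I)
M + j = -25158 + (-7749 - I*sqrt(65)/2) = -32907 - I*sqrt(65)/2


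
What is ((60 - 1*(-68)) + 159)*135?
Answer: 38745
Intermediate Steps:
((60 - 1*(-68)) + 159)*135 = ((60 + 68) + 159)*135 = (128 + 159)*135 = 287*135 = 38745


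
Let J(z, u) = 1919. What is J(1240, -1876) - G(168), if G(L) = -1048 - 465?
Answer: 3432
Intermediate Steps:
G(L) = -1513
J(1240, -1876) - G(168) = 1919 - 1*(-1513) = 1919 + 1513 = 3432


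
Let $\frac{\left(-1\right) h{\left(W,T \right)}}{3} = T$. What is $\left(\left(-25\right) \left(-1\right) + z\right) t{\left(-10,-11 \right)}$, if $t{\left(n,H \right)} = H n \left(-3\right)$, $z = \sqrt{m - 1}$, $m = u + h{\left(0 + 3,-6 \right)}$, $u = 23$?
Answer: $-8250 - 660 \sqrt{10} \approx -10337.0$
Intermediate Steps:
$h{\left(W,T \right)} = - 3 T$
$m = 41$ ($m = 23 - -18 = 23 + 18 = 41$)
$z = 2 \sqrt{10}$ ($z = \sqrt{41 - 1} = \sqrt{40} = 2 \sqrt{10} \approx 6.3246$)
$t{\left(n,H \right)} = - 3 H n$
$\left(\left(-25\right) \left(-1\right) + z\right) t{\left(-10,-11 \right)} = \left(\left(-25\right) \left(-1\right) + 2 \sqrt{10}\right) \left(\left(-3\right) \left(-11\right) \left(-10\right)\right) = \left(25 + 2 \sqrt{10}\right) \left(-330\right) = -8250 - 660 \sqrt{10}$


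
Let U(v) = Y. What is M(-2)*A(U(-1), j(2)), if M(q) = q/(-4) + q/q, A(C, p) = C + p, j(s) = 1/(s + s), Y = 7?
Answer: 87/8 ≈ 10.875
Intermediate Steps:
j(s) = 1/(2*s)
U(v) = 7
M(q) = 1 - q/4 (M(q) = q*(-¼) + 1 = -q/4 + 1 = 1 - q/4)
M(-2)*A(U(-1), j(2)) = (1 - ¼*(-2))*(7 + (½)/2) = (1 + ½)*(7 + (½)*(½)) = 3*(7 + ¼)/2 = (3/2)*(29/4) = 87/8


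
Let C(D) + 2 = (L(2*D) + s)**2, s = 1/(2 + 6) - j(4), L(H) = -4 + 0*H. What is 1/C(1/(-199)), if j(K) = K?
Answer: 64/3841 ≈ 0.016662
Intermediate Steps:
L(H) = -4 (L(H) = -4 + 0 = -4)
s = -31/8 (s = 1/(2 + 6) - 1*4 = 1/8 - 4 = -31/8 ≈ -3.8750)
C(D) = 3841/64 (C(D) = -2 + (-4 - 31/8)**2 = -2 + (-63/8)**2 = -2 + 3969/64 = 3841/64)
1/C(1/(-199)) = 1/(3841/64) = 64/3841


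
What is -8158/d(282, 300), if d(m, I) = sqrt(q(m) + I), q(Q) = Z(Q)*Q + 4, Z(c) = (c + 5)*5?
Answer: -4079*sqrt(404974)/202487 ≈ -12.819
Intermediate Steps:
Z(c) = 25 + 5*c (Z(c) = (5 + c)*5 = 25 + 5*c)
q(Q) = 4 + Q*(25 + 5*Q) (q(Q) = (25 + 5*Q)*Q + 4 = Q*(25 + 5*Q) + 4 = 4 + Q*(25 + 5*Q))
d(m, I) = sqrt(4 + I + 5*m*(5 + m)) (d(m, I) = sqrt((4 + 5*m*(5 + m)) + I) = sqrt(4 + I + 5*m*(5 + m)))
-8158/d(282, 300) = -8158/sqrt(4 + 300 + 5*282*(5 + 282)) = -8158/sqrt(4 + 300 + 5*282*287) = -8158/sqrt(4 + 300 + 404670) = -8158*sqrt(404974)/404974 = -4079*sqrt(404974)/202487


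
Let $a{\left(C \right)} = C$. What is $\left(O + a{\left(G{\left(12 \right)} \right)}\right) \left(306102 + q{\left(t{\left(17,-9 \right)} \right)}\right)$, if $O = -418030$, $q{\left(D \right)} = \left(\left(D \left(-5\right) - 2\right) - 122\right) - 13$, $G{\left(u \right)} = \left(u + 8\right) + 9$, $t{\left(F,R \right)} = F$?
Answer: $-127858145880$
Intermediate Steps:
$G{\left(u \right)} = 17 + u$ ($G{\left(u \right)} = \left(8 + u\right) + 9 = 17 + u$)
$q{\left(D \right)} = -137 - 5 D$ ($q{\left(D \right)} = \left(\left(- 5 D - 2\right) - 122\right) - 13 = \left(\left(-2 - 5 D\right) - 122\right) - 13 = \left(-124 - 5 D\right) - 13 = -137 - 5 D$)
$\left(O + a{\left(G{\left(12 \right)} \right)}\right) \left(306102 + q{\left(t{\left(17,-9 \right)} \right)}\right) = \left(-418030 + \left(17 + 12\right)\right) \left(306102 - 222\right) = \left(-418030 + 29\right) \left(306102 - 222\right) = - 418001 \left(306102 - 222\right) = \left(-418001\right) 305880 = -127858145880$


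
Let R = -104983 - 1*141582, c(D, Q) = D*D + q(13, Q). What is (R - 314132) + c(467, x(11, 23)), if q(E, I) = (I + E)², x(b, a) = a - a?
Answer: -342439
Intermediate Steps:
x(b, a) = 0
q(E, I) = (E + I)²
c(D, Q) = D² + (13 + Q)² (c(D, Q) = D*D + (13 + Q)² = D² + (13 + Q)²)
R = -246565 (R = -104983 - 141582 = -246565)
(R - 314132) + c(467, x(11, 23)) = (-246565 - 314132) + (467² + (13 + 0)²) = -560697 + (218089 + 13²) = -560697 + (218089 + 169) = -560697 + 218258 = -342439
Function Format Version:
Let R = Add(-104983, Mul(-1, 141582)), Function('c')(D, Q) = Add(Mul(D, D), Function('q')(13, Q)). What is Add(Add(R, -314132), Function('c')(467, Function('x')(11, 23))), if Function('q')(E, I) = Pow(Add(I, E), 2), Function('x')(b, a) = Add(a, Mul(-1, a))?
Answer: -342439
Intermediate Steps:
Function('x')(b, a) = 0
Function('q')(E, I) = Pow(Add(E, I), 2)
Function('c')(D, Q) = Add(Pow(D, 2), Pow(Add(13, Q), 2)) (Function('c')(D, Q) = Add(Mul(D, D), Pow(Add(13, Q), 2)) = Add(Pow(D, 2), Pow(Add(13, Q), 2)))
R = -246565 (R = Add(-104983, -141582) = -246565)
Add(Add(R, -314132), Function('c')(467, Function('x')(11, 23))) = Add(Add(-246565, -314132), Add(Pow(467, 2), Pow(Add(13, 0), 2))) = Add(-560697, Add(218089, Pow(13, 2))) = Add(-560697, Add(218089, 169)) = Add(-560697, 218258) = -342439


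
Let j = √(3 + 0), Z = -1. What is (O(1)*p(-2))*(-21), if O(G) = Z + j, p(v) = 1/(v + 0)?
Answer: -21/2 + 21*√3/2 ≈ 7.6865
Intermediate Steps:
j = √3 ≈ 1.7320
p(v) = 1/v
O(G) = -1 + √3
(O(1)*p(-2))*(-21) = ((-1 + √3)/(-2))*(-21) = ((-1 + √3)*(-½))*(-21) = (½ - √3/2)*(-21) = -21/2 + 21*√3/2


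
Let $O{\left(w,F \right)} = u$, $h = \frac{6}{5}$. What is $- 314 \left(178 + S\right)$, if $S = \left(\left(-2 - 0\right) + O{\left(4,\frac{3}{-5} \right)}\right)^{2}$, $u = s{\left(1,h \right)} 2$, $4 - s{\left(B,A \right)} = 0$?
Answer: $-67196$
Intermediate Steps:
$h = \frac{6}{5}$ ($h = 6 \cdot \frac{1}{5} = \frac{6}{5} \approx 1.2$)
$s{\left(B,A \right)} = 4$ ($s{\left(B,A \right)} = 4 - 0 = 4 + 0 = 4$)
$u = 8$ ($u = 4 \cdot 2 = 8$)
$O{\left(w,F \right)} = 8$
$S = 36$ ($S = \left(\left(-2 - 0\right) + 8\right)^{2} = \left(\left(-2 + 0\right) + 8\right)^{2} = \left(-2 + 8\right)^{2} = 6^{2} = 36$)
$- 314 \left(178 + S\right) = - 314 \left(178 + 36\right) = \left(-314\right) 214 = -67196$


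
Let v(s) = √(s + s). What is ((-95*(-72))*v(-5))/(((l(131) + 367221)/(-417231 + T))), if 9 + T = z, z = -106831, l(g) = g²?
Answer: -1792322820*I*√10/192191 ≈ -29491.0*I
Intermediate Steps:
T = -106840 (T = -9 - 106831 = -106840)
v(s) = √2*√s (v(s) = √(2*s) = √2*√s)
((-95*(-72))*v(-5))/(((l(131) + 367221)/(-417231 + T))) = ((-95*(-72))*(√2*√(-5)))/(((131² + 367221)/(-417231 - 106840))) = (6840*(√2*(I*√5)))/(((17161 + 367221)/(-524071))) = (6840*(I*√10))/((384382*(-1/524071))) = (6840*I*√10)/(-384382/524071) = (6840*I*√10)*(-524071/384382) = -1792322820*I*√10/192191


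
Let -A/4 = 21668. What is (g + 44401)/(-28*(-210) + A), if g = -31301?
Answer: -3275/20198 ≈ -0.16214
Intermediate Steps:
A = -86672 (A = -4*21668 = -86672)
(g + 44401)/(-28*(-210) + A) = (-31301 + 44401)/(-28*(-210) - 86672) = 13100/(5880 - 86672) = 13100/(-80792) = 13100*(-1/80792) = -3275/20198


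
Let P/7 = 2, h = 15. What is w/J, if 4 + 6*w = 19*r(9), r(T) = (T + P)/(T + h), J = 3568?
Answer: 341/513792 ≈ 0.00066369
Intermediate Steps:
P = 14 (P = 7*2 = 14)
r(T) = (14 + T)/(15 + T) (r(T) = (T + 14)/(T + 15) = (14 + T)/(15 + T))
w = 341/144 (w = -⅔ + (19*((14 + 9)/(15 + 9)))/6 = -⅔ + (19*(23/24))/6 = -⅔ + (⅙)*(437/24) = -⅔ + 437/144 = 341/144 ≈ 2.3681)
w/J = (341/144)/3568 = (341/144)*(1/3568) = 341/513792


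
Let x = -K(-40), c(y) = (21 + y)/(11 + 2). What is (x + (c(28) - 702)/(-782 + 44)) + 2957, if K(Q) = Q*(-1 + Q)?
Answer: 12644375/9594 ≈ 1317.9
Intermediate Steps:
c(y) = 21/13 + y/13 (c(y) = (21 + y)/13 = (21 + y)*(1/13) = 21/13 + y/13)
x = -1640 (x = -(-40)*(-1 - 40) = -(-40)*(-41) = -1*1640 = -1640)
(x + (c(28) - 702)/(-782 + 44)) + 2957 = (-1640 + ((21/13 + (1/13)*28) - 702)/(-782 + 44)) + 2957 = (-1640 + ((21/13 + 28/13) - 702)/(-738)) + 2957 = (-1640 + (49/13 - 702)*(-1/738)) + 2957 = (-1640 - 9077/13*(-1/738)) + 2957 = (-1640 + 9077/9594) + 2957 = -15725083/9594 + 2957 = 12644375/9594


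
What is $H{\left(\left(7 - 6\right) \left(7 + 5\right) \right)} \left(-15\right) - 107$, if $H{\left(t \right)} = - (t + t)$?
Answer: $253$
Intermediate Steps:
$H{\left(t \right)} = - 2 t$
$H{\left(\left(7 - 6\right) \left(7 + 5\right) \right)} \left(-15\right) - 107 = - 2 \left(7 - 6\right) \left(7 + 5\right) \left(-15\right) - 107 = - 2 \cdot 1 \cdot 12 \left(-15\right) - 107 = \left(-2\right) 12 \left(-15\right) - 107 = \left(-24\right) \left(-15\right) - 107 = 360 - 107 = 253$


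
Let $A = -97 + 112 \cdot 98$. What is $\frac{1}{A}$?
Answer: $\frac{1}{10879} \approx 9.192 \cdot 10^{-5}$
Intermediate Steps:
$A = 10879$ ($A = -97 + 10976 = 10879$)
$\frac{1}{A} = \frac{1}{10879}$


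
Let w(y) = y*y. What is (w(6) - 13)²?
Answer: 529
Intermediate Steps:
w(y) = y²
(w(6) - 13)² = (6² - 13)² = (36 - 13)² = 23² = 529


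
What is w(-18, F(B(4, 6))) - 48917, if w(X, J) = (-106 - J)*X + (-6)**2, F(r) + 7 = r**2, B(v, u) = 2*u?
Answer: -44507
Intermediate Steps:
F(r) = -7 + r**2
w(X, J) = 36 + X*(-106 - J) (w(X, J) = X*(-106 - J) + 36 = 36 + X*(-106 - J))
w(-18, F(B(4, 6))) - 48917 = (36 - 106*(-18) - 1*(-7 + (2*6)**2)*(-18)) - 48917 = (36 + 1908 - 1*(-7 + 12**2)*(-18)) - 48917 = (36 + 1908 - 1*(-7 + 144)*(-18)) - 48917 = (36 + 1908 - 1*137*(-18)) - 48917 = (36 + 1908 + 2466) - 48917 = 4410 - 48917 = -44507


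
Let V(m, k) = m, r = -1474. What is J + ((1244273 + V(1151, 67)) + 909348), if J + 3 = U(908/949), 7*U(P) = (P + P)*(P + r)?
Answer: 13581571194095/6304207 ≈ 2.1544e+6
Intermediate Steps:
U(P) = 2*P*(-1474 + P)/7 (U(P) = ((P + P)*(P - 1474))/7 = ((2*P)*(-1474 + P))/7 = (2*P*(-1474 + P))/7 = 2*P*(-1474 + P)/7)
J = -2557531709/6304207 (J = -3 + 2*(908/949)*(-1474 + 908/949)/7 = -3 + 2*(908*(1/949))*(-1474 + 908*(1/949))/7 = -3 + (2/7)*(908/949)*(-1474 + 908/949) = -3 + (2/7)*(908/949)*(-1397918/949) = -3 - 2538619088/6304207 = -2557531709/6304207 ≈ -405.69)
J + ((1244273 + V(1151, 67)) + 909348) = -2557531709/6304207 + ((1244273 + 1151) + 909348) = -2557531709/6304207 + (1245424 + 909348) = -2557531709/6304207 + 2154772 = 13581571194095/6304207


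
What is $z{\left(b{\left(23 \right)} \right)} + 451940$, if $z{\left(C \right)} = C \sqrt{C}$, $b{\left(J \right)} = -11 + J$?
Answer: $451940 + 24 \sqrt{3} \approx 4.5198 \cdot 10^{5}$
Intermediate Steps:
$z{\left(C \right)} = C^{\frac{3}{2}}$
$z{\left(b{\left(23 \right)} \right)} + 451940 = \left(-11 + 23\right)^{\frac{3}{2}} + 451940 = 12^{\frac{3}{2}} + 451940 = 24 \sqrt{3} + 451940 = 451940 + 24 \sqrt{3}$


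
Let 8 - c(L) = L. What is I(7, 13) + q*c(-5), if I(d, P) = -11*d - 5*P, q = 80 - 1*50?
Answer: 248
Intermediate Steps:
c(L) = 8 - L
q = 30 (q = 80 - 50 = 30)
I(7, 13) + q*c(-5) = (-11*7 - 5*13) + 30*(8 - 1*(-5)) = (-77 - 65) + 30*(8 + 5) = -142 + 30*13 = -142 + 390 = 248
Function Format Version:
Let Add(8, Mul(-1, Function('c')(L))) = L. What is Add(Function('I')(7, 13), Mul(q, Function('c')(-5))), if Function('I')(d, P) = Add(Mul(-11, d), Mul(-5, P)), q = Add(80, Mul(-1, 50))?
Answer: 248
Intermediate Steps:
Function('c')(L) = Add(8, Mul(-1, L))
q = 30 (q = Add(80, -50) = 30)
Add(Function('I')(7, 13), Mul(q, Function('c')(-5))) = Add(Add(Mul(-11, 7), Mul(-5, 13)), Mul(30, Add(8, Mul(-1, -5)))) = Add(Add(-77, -65), Mul(30, Add(8, 5))) = Add(-142, Mul(30, 13)) = Add(-142, 390) = 248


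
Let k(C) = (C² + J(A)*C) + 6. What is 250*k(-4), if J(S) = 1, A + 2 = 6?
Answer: 4500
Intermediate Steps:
A = 4 (A = -2 + 6 = 4)
k(C) = 6 + C + C² (k(C) = (C² + 1*C) + 6 = (C² + C) + 6 = (C + C²) + 6 = 6 + C + C²)
250*k(-4) = 250*(6 - 4 + (-4)²) = 250*(6 - 4 + 16) = 250*18 = 4500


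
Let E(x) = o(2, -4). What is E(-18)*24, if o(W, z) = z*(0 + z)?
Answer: 384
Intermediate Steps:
o(W, z) = z**2 (o(W, z) = z*z = z**2)
E(x) = 16 (E(x) = (-4)**2 = 16)
E(-18)*24 = 16*24 = 384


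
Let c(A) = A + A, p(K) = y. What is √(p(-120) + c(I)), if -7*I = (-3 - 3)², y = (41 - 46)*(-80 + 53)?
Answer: 3*√679/7 ≈ 11.168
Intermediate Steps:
y = 135 (y = -5*(-27) = 135)
p(K) = 135
I = -36/7 (I = -(-3 - 3)²/7 = -⅐*(-6)² = -⅐*36 = -36/7 ≈ -5.1429)
c(A) = 2*A
√(p(-120) + c(I)) = √(135 + 2*(-36/7)) = √(135 - 72/7) = √(873/7) = 3*√679/7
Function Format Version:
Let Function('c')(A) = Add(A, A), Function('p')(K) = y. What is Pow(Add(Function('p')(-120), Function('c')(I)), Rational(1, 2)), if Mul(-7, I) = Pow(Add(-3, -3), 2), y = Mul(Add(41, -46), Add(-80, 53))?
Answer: Mul(Rational(3, 7), Pow(679, Rational(1, 2))) ≈ 11.168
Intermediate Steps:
y = 135 (y = Mul(-5, -27) = 135)
Function('p')(K) = 135
I = Rational(-36, 7) (I = Mul(Rational(-1, 7), Pow(Add(-3, -3), 2)) = Mul(Rational(-1, 7), Pow(-6, 2)) = Mul(Rational(-1, 7), 36) = Rational(-36, 7) ≈ -5.1429)
Function('c')(A) = Mul(2, A)
Pow(Add(Function('p')(-120), Function('c')(I)), Rational(1, 2)) = Pow(Add(135, Mul(2, Rational(-36, 7))), Rational(1, 2)) = Pow(Add(135, Rational(-72, 7)), Rational(1, 2)) = Pow(Rational(873, 7), Rational(1, 2)) = Mul(Rational(3, 7), Pow(679, Rational(1, 2)))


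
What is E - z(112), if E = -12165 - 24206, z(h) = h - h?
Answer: -36371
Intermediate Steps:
z(h) = 0
E = -36371
E - z(112) = -36371 - 1*0 = -36371 + 0 = -36371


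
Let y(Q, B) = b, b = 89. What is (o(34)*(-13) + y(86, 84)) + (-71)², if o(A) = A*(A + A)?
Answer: -24926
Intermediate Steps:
o(A) = 2*A² (o(A) = A*(2*A) = 2*A²)
y(Q, B) = 89
(o(34)*(-13) + y(86, 84)) + (-71)² = ((2*34²)*(-13) + 89) + (-71)² = ((2*1156)*(-13) + 89) + 5041 = (2312*(-13) + 89) + 5041 = (-30056 + 89) + 5041 = -29967 + 5041 = -24926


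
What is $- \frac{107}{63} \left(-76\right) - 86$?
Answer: $\frac{2714}{63} \approx 43.079$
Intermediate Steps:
$- \frac{107}{63} \left(-76\right) - 86 = \left(-107\right) \frac{1}{63} \left(-76\right) - 86 = \left(- \frac{107}{63}\right) \left(-76\right) - 86 = \frac{8132}{63} - 86 = \frac{2714}{63}$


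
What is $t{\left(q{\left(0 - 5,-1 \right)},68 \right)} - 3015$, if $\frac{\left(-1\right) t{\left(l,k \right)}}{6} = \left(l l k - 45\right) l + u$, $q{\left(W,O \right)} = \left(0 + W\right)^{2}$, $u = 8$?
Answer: $-6371313$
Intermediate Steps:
$q{\left(W,O \right)} = W^{2}$
$t{\left(l,k \right)} = -48 - 6 l \left(-45 + k l^{2}\right)$ ($t{\left(l,k \right)} = - 6 \left(\left(l l k - 45\right) l + 8\right) = - 6 \left(\left(l^{2} k - 45\right) l + 8\right) = - 6 \left(\left(k l^{2} - 45\right) l + 8\right) = - 6 \left(\left(-45 + k l^{2}\right) l + 8\right) = - 6 \left(l \left(-45 + k l^{2}\right) + 8\right) = - 6 \left(8 + l \left(-45 + k l^{2}\right)\right) = -48 - 6 l \left(-45 + k l^{2}\right)$)
$t{\left(q{\left(0 - 5,-1 \right)},68 \right)} - 3015 = \left(-48 + 270 \left(0 - 5\right)^{2} - 408 \left(\left(0 - 5\right)^{2}\right)^{3}\right) - 3015 = \left(-48 + 270 \left(-5\right)^{2} - 408 \left(\left(-5\right)^{2}\right)^{3}\right) - 3015 = \left(-48 + 270 \cdot 25 - 408 \cdot 25^{3}\right) - 3015 = \left(-48 + 6750 - 408 \cdot 15625\right) - 3015 = \left(-48 + 6750 - 6375000\right) - 3015 = -6368298 - 3015 = -6371313$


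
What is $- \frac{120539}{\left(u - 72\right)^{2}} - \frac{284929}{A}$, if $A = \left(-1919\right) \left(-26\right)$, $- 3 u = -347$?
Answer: $- \frac{59017222363}{856230934} \approx -68.927$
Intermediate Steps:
$u = \frac{347}{3}$ ($u = \left(- \frac{1}{3}\right) \left(-347\right) = \frac{347}{3} \approx 115.67$)
$A = 49894$
$- \frac{120539}{\left(u - 72\right)^{2}} - \frac{284929}{A} = - \frac{120539}{\left(\frac{347}{3} - 72\right)^{2}} - \frac{284929}{49894} = - \frac{120539}{\left(\frac{131}{3}\right)^{2}} - \frac{284929}{49894} = - \frac{120539}{\frac{17161}{9}} - \frac{284929}{49894} = \left(-120539\right) \frac{9}{17161} - \frac{284929}{49894} = - \frac{1084851}{17161} - \frac{284929}{49894} = - \frac{59017222363}{856230934}$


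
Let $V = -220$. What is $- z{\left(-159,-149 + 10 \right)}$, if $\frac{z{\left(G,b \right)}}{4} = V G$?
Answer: $-139920$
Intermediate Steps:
$z{\left(G,b \right)} = - 880 G$ ($z{\left(G,b \right)} = 4 \left(- 220 G\right) = - 880 G$)
$- z{\left(-159,-149 + 10 \right)} = - \left(-880\right) \left(-159\right) = \left(-1\right) 139920 = -139920$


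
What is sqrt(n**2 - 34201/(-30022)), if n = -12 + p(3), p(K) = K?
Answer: sqrt(74033741626)/30022 ≈ 9.0631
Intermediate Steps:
n = -9 (n = -12 + 3 = -9)
sqrt(n**2 - 34201/(-30022)) = sqrt((-9)**2 - 34201/(-30022)) = sqrt(81 - 34201*(-1/30022)) = sqrt(81 + 34201/30022) = sqrt(2465983/30022) = sqrt(74033741626)/30022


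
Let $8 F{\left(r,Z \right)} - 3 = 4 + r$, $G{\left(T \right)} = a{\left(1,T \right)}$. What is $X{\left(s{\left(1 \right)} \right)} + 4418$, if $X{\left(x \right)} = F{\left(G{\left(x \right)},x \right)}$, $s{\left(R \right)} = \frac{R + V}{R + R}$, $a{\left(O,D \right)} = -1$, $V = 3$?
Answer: $\frac{17675}{4} \approx 4418.8$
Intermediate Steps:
$G{\left(T \right)} = -1$
$s{\left(R \right)} = \frac{3 + R}{2 R}$ ($s{\left(R \right)} = \frac{R + 3}{R + R} = \frac{3 + R}{2 R}$)
$F{\left(r,Z \right)} = \frac{7}{8} + \frac{r}{8}$ ($F{\left(r,Z \right)} = \frac{3}{8} + \frac{4 + r}{8} = \frac{3}{8} + \left(\frac{1}{2} + \frac{r}{8}\right) = \frac{7}{8} + \frac{r}{8}$)
$X{\left(x \right)} = \frac{3}{4}$ ($X{\left(x \right)} = \frac{7}{8} + \frac{1}{8} \left(-1\right) = \frac{7}{8} - \frac{1}{8} = \frac{3}{4}$)
$X{\left(s{\left(1 \right)} \right)} + 4418 = \frac{3}{4} + 4418 = \frac{17675}{4}$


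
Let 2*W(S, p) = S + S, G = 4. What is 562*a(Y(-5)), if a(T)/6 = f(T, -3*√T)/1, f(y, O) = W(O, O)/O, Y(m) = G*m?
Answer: 3372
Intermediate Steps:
Y(m) = 4*m
W(S, p) = S (W(S, p) = (S + S)/2 = (2*S)/2 = S)
f(y, O) = 1 (f(y, O) = O/O = 1)
a(T) = 6 (a(T) = 6*(1/1) = 6*(1*1) = 6*1 = 6)
562*a(Y(-5)) = 562*6 = 3372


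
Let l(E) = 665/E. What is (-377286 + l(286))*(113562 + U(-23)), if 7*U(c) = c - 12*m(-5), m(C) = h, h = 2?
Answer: -12252970870171/286 ≈ -4.2843e+10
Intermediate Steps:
m(C) = 2
U(c) = -24/7 + c/7 (U(c) = (c - 12*2)/7 = (c - 24)/7 = (-24 + c)/7 = -24/7 + c/7)
(-377286 + l(286))*(113562 + U(-23)) = (-377286 + 665/286)*(113562 + (-24/7 + (⅐)*(-23))) = (-377286 + 665*(1/286))*(113562 + (-24/7 - 23/7)) = (-377286 + 665/286)*(113562 - 47/7) = -107903131/286*794887/7 = -12252970870171/286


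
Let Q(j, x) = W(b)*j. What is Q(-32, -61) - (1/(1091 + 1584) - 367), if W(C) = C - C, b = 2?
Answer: 981724/2675 ≈ 367.00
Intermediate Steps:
W(C) = 0
Q(j, x) = 0 (Q(j, x) = 0*j = 0)
Q(-32, -61) - (1/(1091 + 1584) - 367) = 0 - (1/(1091 + 1584) - 367) = 0 - (1/2675 - 367) = 0 - 1*(-981724/2675) = 0 + 981724/2675 = 981724/2675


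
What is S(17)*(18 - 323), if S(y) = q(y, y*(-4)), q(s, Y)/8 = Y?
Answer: 165920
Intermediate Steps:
q(s, Y) = 8*Y
S(y) = -32*y (S(y) = 8*(y*(-4)) = 8*(-4*y) = -32*y)
S(17)*(18 - 323) = (-32*17)*(18 - 323) = -544*(-305) = 165920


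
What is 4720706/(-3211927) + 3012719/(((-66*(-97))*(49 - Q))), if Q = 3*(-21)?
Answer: 6291774000569/2303028745248 ≈ 2.7320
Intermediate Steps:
Q = -63
4720706/(-3211927) + 3012719/(((-66*(-97))*(49 - Q))) = 4720706/(-3211927) + 3012719/(((-66*(-97))*(49 - 1*(-63)))) = 4720706*(-1/3211927) + 3012719/((6402*(49 + 63))) = -4720706/3211927 + 3012719/((6402*112)) = -4720706/3211927 + 3012719/717024 = 6291774000569/2303028745248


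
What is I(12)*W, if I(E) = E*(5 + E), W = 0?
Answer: 0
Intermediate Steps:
I(12)*W = (12*(5 + 12))*0 = (12*17)*0 = 204*0 = 0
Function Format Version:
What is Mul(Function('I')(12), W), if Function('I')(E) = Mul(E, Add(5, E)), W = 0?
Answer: 0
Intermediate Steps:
Mul(Function('I')(12), W) = Mul(Mul(12, Add(5, 12)), 0) = Mul(Mul(12, 17), 0) = Mul(204, 0) = 0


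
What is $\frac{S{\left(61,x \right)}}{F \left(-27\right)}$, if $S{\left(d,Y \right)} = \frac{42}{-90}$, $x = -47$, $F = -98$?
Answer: $- \frac{1}{5670} \approx -0.00017637$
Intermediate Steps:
$S{\left(d,Y \right)} = - \frac{7}{15}$ ($S{\left(d,Y \right)} = 42 \left(- \frac{1}{90}\right) = - \frac{7}{15}$)
$\frac{S{\left(61,x \right)}}{F \left(-27\right)} = - \frac{7}{15 \left(\left(-98\right) \left(-27\right)\right)} = - \frac{7}{15 \cdot 2646} = \left(- \frac{7}{15}\right) \frac{1}{2646} = - \frac{1}{5670}$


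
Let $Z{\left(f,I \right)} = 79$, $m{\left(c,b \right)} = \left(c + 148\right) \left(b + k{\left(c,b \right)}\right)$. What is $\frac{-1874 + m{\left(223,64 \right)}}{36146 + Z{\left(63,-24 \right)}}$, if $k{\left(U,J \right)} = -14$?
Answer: $\frac{16676}{36225} \approx 0.46035$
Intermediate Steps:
$m{\left(c,b \right)} = \left(-14 + b\right) \left(148 + c\right)$ ($m{\left(c,b \right)} = \left(c + 148\right) \left(b - 14\right) = \left(148 + c\right) \left(-14 + b\right) = \left(-14 + b\right) \left(148 + c\right)$)
$\frac{-1874 + m{\left(223,64 \right)}}{36146 + Z{\left(63,-24 \right)}} = \frac{-1874 + \left(-2072 - 3122 + 148 \cdot 64 + 64 \cdot 223\right)}{36146 + 79} = \frac{-1874 + \left(-2072 - 3122 + 9472 + 14272\right)}{36225} = \left(-1874 + 18550\right) \frac{1}{36225} = 16676 \cdot \frac{1}{36225} = \frac{16676}{36225}$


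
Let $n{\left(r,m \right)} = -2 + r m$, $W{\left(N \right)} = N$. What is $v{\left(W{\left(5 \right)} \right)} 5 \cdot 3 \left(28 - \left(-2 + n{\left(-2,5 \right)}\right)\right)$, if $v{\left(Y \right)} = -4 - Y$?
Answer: $-5670$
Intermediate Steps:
$n{\left(r,m \right)} = -2 + m r$
$v{\left(W{\left(5 \right)} \right)} 5 \cdot 3 \left(28 - \left(-2 + n{\left(-2,5 \right)}\right)\right) = \left(-4 - 5\right) 5 \cdot 3 \left(28 + \left(2 - \left(-2 + 5 \left(-2\right)\right)\right)\right) = \left(-4 - 5\right) 5 \cdot 3 \left(28 + \left(2 - \left(-2 - 10\right)\right)\right) = \left(-9\right) 5 \cdot 3 \left(28 + \left(2 - -12\right)\right) = \left(-45\right) 3 \left(28 + \left(2 + 12\right)\right) = - 135 \left(28 + 14\right) = \left(-135\right) 42 = -5670$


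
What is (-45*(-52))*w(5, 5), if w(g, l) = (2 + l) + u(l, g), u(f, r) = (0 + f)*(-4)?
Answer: -30420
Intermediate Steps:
u(f, r) = -4*f (u(f, r) = f*(-4) = -4*f)
w(g, l) = 2 - 3*l (w(g, l) = (2 + l) - 4*l = 2 - 3*l)
(-45*(-52))*w(5, 5) = (-45*(-52))*(2 - 3*5) = 2340*(2 - 15) = 2340*(-13) = -30420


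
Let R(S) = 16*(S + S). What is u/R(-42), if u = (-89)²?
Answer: -7921/1344 ≈ -5.8936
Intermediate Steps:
R(S) = 32*S (R(S) = 16*(2*S) = 32*S)
u = 7921
u/R(-42) = 7921/((32*(-42))) = 7921/(-1344) = 7921*(-1/1344) = -7921/1344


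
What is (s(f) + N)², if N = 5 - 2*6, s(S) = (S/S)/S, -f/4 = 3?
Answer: 7225/144 ≈ 50.174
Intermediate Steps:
f = -12 (f = -4*3 = -12)
s(S) = 1/S
N = -7 (N = 5 - 12 = -7)
(s(f) + N)² = (1/(-12) - 7)² = (-1/12 - 7)² = (-85/12)² = 7225/144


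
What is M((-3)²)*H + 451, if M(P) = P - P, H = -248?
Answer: 451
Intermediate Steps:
M(P) = 0
M((-3)²)*H + 451 = 0*(-248) + 451 = 0 + 451 = 451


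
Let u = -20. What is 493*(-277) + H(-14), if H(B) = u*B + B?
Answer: -136295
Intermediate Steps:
H(B) = -19*B (H(B) = -20*B + B = -19*B)
493*(-277) + H(-14) = 493*(-277) - 19*(-14) = -136561 + 266 = -136295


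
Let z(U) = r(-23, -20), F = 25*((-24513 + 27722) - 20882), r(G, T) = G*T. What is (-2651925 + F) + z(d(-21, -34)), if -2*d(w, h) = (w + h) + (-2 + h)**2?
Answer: -3093290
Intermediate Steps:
d(w, h) = -h/2 - w/2 - (-2 + h)**2/2 (d(w, h) = -((w + h) + (-2 + h)**2)/2 = -((h + w) + (-2 + h)**2)/2 = -(h + w + (-2 + h)**2)/2 = -h/2 - w/2 - (-2 + h)**2/2)
F = -441825 (F = 25*(3209 - 20882) = 25*(-17673) = -441825)
z(U) = 460 (z(U) = -23*(-20) = 460)
(-2651925 + F) + z(d(-21, -34)) = (-2651925 - 441825) + 460 = -3093750 + 460 = -3093290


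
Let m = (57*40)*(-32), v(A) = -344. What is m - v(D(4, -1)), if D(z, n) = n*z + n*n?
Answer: -72616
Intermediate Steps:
D(z, n) = n**2 + n*z (D(z, n) = n*z + n**2 = n**2 + n*z)
m = -72960 (m = 2280*(-32) = -72960)
m - v(D(4, -1)) = -72960 - 1*(-344) = -72960 + 344 = -72616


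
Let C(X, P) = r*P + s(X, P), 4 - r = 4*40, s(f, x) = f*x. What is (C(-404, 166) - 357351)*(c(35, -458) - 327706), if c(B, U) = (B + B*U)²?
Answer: -115060007881209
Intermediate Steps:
r = -156 (r = 4 - 4*40 = 4 - 1*160 = 4 - 160 = -156)
C(X, P) = -156*P + P*X (C(X, P) = -156*P + X*P = -156*P + P*X)
(C(-404, 166) - 357351)*(c(35, -458) - 327706) = (166*(-156 - 404) - 357351)*(35²*(1 - 458)² - 327706) = (166*(-560) - 357351)*(1225*(-457)² - 327706) = (-92960 - 357351)*(1225*208849 - 327706) = -450311*(255840025 - 327706) = -450311*255512319 = -115060007881209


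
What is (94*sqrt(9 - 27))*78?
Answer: 21996*I*sqrt(2) ≈ 31107.0*I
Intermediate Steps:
(94*sqrt(9 - 27))*78 = (94*sqrt(-18))*78 = (94*(3*I*sqrt(2)))*78 = (282*I*sqrt(2))*78 = 21996*I*sqrt(2)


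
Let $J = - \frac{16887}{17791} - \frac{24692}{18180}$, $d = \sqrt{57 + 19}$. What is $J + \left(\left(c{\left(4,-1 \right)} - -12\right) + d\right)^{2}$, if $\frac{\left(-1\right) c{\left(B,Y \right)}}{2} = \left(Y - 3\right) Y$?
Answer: $\frac{7252553482}{80860095} + 16 \sqrt{19} \approx 159.44$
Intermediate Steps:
$c{\left(B,Y \right)} = - 2 Y \left(-3 + Y\right)$ ($c{\left(B,Y \right)} = - 2 \left(Y - 3\right) Y = - 2 \left(-3 + Y\right) Y = - 2 Y \left(-3 + Y\right)$)
$d = 2 \sqrt{19}$ ($d = \sqrt{76} = 2 \sqrt{19} \approx 8.7178$)
$J = - \frac{186575258}{80860095}$ ($J = \left(-16887\right) \frac{1}{17791} - \frac{6173}{4545} = - \frac{16887}{17791} - \frac{6173}{4545} = - \frac{186575258}{80860095} \approx -2.3074$)
$J + \left(\left(c{\left(4,-1 \right)} - -12\right) + d\right)^{2} = - \frac{186575258}{80860095} + \left(\left(2 \left(-1\right) \left(3 - -1\right) - -12\right) + 2 \sqrt{19}\right)^{2} = - \frac{186575258}{80860095} + \left(\left(2 \left(-1\right) \left(3 + 1\right) + 12\right) + 2 \sqrt{19}\right)^{2} = - \frac{186575258}{80860095} + \left(\left(2 \left(-1\right) 4 + 12\right) + 2 \sqrt{19}\right)^{2} = - \frac{186575258}{80860095} + \left(\left(-8 + 12\right) + 2 \sqrt{19}\right)^{2} = - \frac{186575258}{80860095} + \left(4 + 2 \sqrt{19}\right)^{2}$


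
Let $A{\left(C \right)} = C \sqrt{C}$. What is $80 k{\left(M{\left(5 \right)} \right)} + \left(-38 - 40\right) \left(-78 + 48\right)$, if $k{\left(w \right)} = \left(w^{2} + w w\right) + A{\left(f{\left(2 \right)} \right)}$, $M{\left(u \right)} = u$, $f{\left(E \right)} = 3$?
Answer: $6340 + 240 \sqrt{3} \approx 6755.7$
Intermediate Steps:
$A{\left(C \right)} = C^{\frac{3}{2}}$
$k{\left(w \right)} = 2 w^{2} + 3 \sqrt{3}$ ($k{\left(w \right)} = \left(w^{2} + w w\right) + 3^{\frac{3}{2}} = \left(w^{2} + w^{2}\right) + 3 \sqrt{3} = 2 w^{2} + 3 \sqrt{3}$)
$80 k{\left(M{\left(5 \right)} \right)} + \left(-38 - 40\right) \left(-78 + 48\right) = 80 \left(2 \cdot 5^{2} + 3 \sqrt{3}\right) + \left(-38 - 40\right) \left(-78 + 48\right) = 80 \left(2 \cdot 25 + 3 \sqrt{3}\right) - -2340 = 80 \left(50 + 3 \sqrt{3}\right) + 2340 = \left(4000 + 240 \sqrt{3}\right) + 2340 = 6340 + 240 \sqrt{3}$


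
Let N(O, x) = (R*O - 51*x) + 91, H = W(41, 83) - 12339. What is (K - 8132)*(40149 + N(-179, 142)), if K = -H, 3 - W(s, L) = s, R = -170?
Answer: 269251860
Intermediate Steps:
W(s, L) = 3 - s
H = -12377 (H = (3 - 1*41) - 12339 = (3 - 41) - 12339 = -38 - 12339 = -12377)
N(O, x) = 91 - 170*O - 51*x (N(O, x) = (-170*O - 51*x) + 91 = 91 - 170*O - 51*x)
K = 12377 (K = -1*(-12377) = 12377)
(K - 8132)*(40149 + N(-179, 142)) = (12377 - 8132)*(40149 + (91 - 170*(-179) - 51*142)) = 4245*(40149 + (91 + 30430 - 7242)) = 4245*(40149 + 23279) = 4245*63428 = 269251860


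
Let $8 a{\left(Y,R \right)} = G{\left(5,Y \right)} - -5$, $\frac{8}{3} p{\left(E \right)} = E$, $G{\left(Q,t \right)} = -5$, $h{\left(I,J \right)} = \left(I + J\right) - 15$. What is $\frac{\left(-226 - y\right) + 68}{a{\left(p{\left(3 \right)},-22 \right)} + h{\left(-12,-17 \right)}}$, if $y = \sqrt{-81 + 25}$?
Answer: $\frac{79}{22} + \frac{i \sqrt{14}}{22} \approx 3.5909 + 0.17008 i$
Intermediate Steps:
$h{\left(I,J \right)} = -15 + I + J$
$p{\left(E \right)} = \frac{3 E}{8}$
$y = 2 i \sqrt{14}$ ($y = \sqrt{-56} = 2 i \sqrt{14} \approx 7.4833 i$)
$a{\left(Y,R \right)} = 0$ ($a{\left(Y,R \right)} = \frac{-5 - -5}{8} = \frac{-5 + 5}{8} = \frac{1}{8} \cdot 0 = 0$)
$\frac{\left(-226 - y\right) + 68}{a{\left(p{\left(3 \right)},-22 \right)} + h{\left(-12,-17 \right)}} = \frac{\left(-226 - 2 i \sqrt{14}\right) + 68}{0 - 44} = \frac{-158 - 2 i \sqrt{14}}{-44} = \left(-158 - 2 i \sqrt{14}\right) \left(- \frac{1}{44}\right) = \frac{79}{22} + \frac{i \sqrt{14}}{22}$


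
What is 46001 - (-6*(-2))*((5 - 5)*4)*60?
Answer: 46001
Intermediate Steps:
46001 - (-6*(-2))*((5 - 5)*4)*60 = 46001 - 12*(0*4)*60 = 46001 - 12*0*60 = 46001 - 0*60 = 46001 - 1*0 = 46001 + 0 = 46001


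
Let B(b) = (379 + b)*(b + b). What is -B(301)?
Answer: -409360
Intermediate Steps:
B(b) = 2*b*(379 + b) (B(b) = (379 + b)*(2*b) = 2*b*(379 + b))
-B(301) = -2*301*(379 + 301) = -2*301*680 = -1*409360 = -409360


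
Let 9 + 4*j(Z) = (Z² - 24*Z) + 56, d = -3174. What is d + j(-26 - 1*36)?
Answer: -7317/4 ≈ -1829.3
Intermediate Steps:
j(Z) = 47/4 - 6*Z + Z²/4 (j(Z) = -9/4 + ((Z² - 24*Z) + 56)/4 = -9/4 + (56 + Z² - 24*Z)/4 = -9/4 + (14 - 6*Z + Z²/4) = 47/4 - 6*Z + Z²/4)
d + j(-26 - 1*36) = -3174 + (47/4 - 6*(-26 - 1*36) + (-26 - 1*36)²/4) = -3174 + (47/4 - 6*(-26 - 36) + (-26 - 36)²/4) = -3174 + (47/4 - 6*(-62) + (¼)*(-62)²) = -3174 + (47/4 + 372 + (¼)*3844) = -3174 + (47/4 + 372 + 961) = -3174 + 5379/4 = -7317/4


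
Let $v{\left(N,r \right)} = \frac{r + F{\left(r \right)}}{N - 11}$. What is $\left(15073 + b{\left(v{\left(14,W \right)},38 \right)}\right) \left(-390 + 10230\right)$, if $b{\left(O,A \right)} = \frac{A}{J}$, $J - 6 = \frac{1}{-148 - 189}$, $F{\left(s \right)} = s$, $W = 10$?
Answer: $\frac{299877335760}{2021} \approx 1.4838 \cdot 10^{8}$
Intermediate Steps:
$J = \frac{2021}{337}$ ($J = 6 + \frac{1}{-148 - 189} = 6 + \frac{1}{-337} = 6 - \frac{1}{337} = \frac{2021}{337} \approx 5.997$)
$v{\left(N,r \right)} = \frac{2 r}{-11 + N}$ ($v{\left(N,r \right)} = \frac{r + r}{N - 11} = \frac{2 r}{-11 + N}$)
$b{\left(O,A \right)} = \frac{337 A}{2021}$ ($b{\left(O,A \right)} = \frac{A}{\frac{2021}{337}} = A \frac{337}{2021} = \frac{337 A}{2021}$)
$\left(15073 + b{\left(v{\left(14,W \right)},38 \right)}\right) \left(-390 + 10230\right) = \left(15073 + \frac{337}{2021} \cdot 38\right) \left(-390 + 10230\right) = \left(15073 + \frac{12806}{2021}\right) 9840 = \frac{30475339}{2021} \cdot 9840 = \frac{299877335760}{2021}$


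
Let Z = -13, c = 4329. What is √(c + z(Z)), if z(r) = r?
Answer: 2*√1079 ≈ 65.696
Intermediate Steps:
√(c + z(Z)) = √(4329 - 13) = √4316 = 2*√1079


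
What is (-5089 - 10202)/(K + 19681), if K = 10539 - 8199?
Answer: -15291/22021 ≈ -0.69438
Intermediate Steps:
K = 2340
(-5089 - 10202)/(K + 19681) = (-5089 - 10202)/(2340 + 19681) = -15291/22021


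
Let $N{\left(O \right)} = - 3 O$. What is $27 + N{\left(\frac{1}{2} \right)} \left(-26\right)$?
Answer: $66$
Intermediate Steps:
$27 + N{\left(\frac{1}{2} \right)} \left(-26\right) = 27 + - \frac{3}{2} \left(-26\right) = 27 + \left(-3\right) \frac{1}{2} \left(-26\right) = 27 - -39 = 27 + 39 = 66$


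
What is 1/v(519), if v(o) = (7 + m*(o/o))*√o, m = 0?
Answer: √519/3633 ≈ 0.0062707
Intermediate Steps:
v(o) = 7*√o (v(o) = (7 + 0*(o/o))*√o = (7 + 0*1)*√o = (7 + 0)*√o = 7*√o)
1/v(519) = 1/(7*√519) = √519/3633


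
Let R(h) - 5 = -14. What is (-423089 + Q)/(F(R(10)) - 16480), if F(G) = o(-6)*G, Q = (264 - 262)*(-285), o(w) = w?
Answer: 423659/16426 ≈ 25.792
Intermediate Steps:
Q = -570 (Q = 2*(-285) = -570)
R(h) = -9 (R(h) = 5 - 14 = -9)
F(G) = -6*G
(-423089 + Q)/(F(R(10)) - 16480) = (-423089 - 570)/(-6*(-9) - 16480) = -423659/(54 - 16480) = -423659/(-16426) = -423659*(-1/16426) = 423659/16426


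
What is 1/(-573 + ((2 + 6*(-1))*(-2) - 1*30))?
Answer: -1/595 ≈ -0.0016807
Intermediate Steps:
1/(-573 + ((2 + 6*(-1))*(-2) - 1*30)) = 1/(-573 + ((2 - 6)*(-2) - 30)) = 1/(-573 + (-4*(-2) - 30)) = 1/(-573 + (8 - 30)) = 1/(-573 - 22) = 1/(-595) = -1/595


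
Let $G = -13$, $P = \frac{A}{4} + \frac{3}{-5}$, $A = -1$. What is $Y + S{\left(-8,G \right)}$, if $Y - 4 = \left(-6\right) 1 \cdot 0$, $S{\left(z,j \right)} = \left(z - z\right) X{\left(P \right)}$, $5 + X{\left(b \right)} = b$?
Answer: $4$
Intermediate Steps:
$P = - \frac{17}{20}$ ($P = - \frac{1}{4} + \frac{3}{-5} = \left(-1\right) \frac{1}{4} + 3 \left(- \frac{1}{5}\right) = - \frac{1}{4} - \frac{3}{5} = - \frac{17}{20} \approx -0.85$)
$X{\left(b \right)} = -5 + b$
$S{\left(z,j \right)} = 0$ ($S{\left(z,j \right)} = \left(z - z\right) \left(-5 - \frac{17}{20}\right) = 0 \left(- \frac{117}{20}\right) = 0$)
$Y = 4$ ($Y = 4 + \left(-6\right) 1 \cdot 0 = 4 - 0 = 4 + 0 = 4$)
$Y + S{\left(-8,G \right)} = 4 + 0 = 4$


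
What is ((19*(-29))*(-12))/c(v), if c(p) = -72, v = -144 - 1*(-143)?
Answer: -551/6 ≈ -91.833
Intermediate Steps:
v = -1 (v = -144 + 143 = -1)
((19*(-29))*(-12))/c(v) = ((19*(-29))*(-12))/(-72) = -551*(-12)*(-1/72) = 6612*(-1/72) = -551/6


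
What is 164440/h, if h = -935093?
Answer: -164440/935093 ≈ -0.17585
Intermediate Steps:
164440/h = 164440/(-935093) = 164440*(-1/935093) = -164440/935093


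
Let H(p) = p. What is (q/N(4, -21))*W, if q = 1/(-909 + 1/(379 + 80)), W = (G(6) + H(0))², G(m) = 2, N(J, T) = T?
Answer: 306/1460305 ≈ 0.00020955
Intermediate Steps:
W = 4 (W = (2 + 0)² = 2² = 4)
q = -459/417230 (q = 1/(-909 + 1/459) = 1/(-417230/459) = -459/417230 ≈ -0.0011001)
(q/N(4, -21))*W = -459/417230/(-21)*4 = -459/417230*(-1/21)*4 = (153/2920610)*4 = 306/1460305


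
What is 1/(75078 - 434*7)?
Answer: 1/72040 ≈ 1.3881e-5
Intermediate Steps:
1/(75078 - 434*7) = 1/(75078 - 3038) = 1/72040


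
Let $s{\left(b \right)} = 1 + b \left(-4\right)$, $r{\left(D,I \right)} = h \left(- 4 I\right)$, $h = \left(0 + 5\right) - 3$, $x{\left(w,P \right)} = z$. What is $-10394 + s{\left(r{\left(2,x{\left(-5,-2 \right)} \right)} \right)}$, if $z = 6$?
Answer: $-10201$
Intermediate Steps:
$x{\left(w,P \right)} = 6$
$h = 2$ ($h = 5 - 3 = 2$)
$r{\left(D,I \right)} = - 8 I$ ($r{\left(D,I \right)} = 2 \left(- 4 I\right) = - 8 I$)
$s{\left(b \right)} = 1 - 4 b$
$-10394 + s{\left(r{\left(2,x{\left(-5,-2 \right)} \right)} \right)} = -10394 - \left(-1 + 4 \left(\left(-8\right) 6\right)\right) = -10394 + \left(1 - -192\right) = -10394 + \left(1 + 192\right) = -10394 + 193 = -10201$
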